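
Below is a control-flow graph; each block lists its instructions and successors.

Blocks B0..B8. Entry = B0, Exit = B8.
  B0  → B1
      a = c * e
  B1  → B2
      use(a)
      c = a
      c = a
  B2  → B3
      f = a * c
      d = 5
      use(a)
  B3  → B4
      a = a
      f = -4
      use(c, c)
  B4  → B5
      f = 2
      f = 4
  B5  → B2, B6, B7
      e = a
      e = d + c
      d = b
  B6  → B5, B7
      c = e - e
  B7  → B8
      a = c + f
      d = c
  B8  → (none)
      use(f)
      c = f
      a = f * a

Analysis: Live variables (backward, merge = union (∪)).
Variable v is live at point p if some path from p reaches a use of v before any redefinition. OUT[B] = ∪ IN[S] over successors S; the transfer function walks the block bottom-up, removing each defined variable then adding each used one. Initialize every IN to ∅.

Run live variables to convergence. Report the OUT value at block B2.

Per-block solution:
  B0: | IN={b, c, e} | OUT={a, b}
  B1: | IN={a, b} | OUT={a, b, c}
  B2: | IN={a, b, c} | OUT={a, b, c, d}
  B3: | IN={a, b, c, d} | OUT={a, b, c, d}
  B4: | IN={a, b, c, d} | OUT={a, b, c, d, f}
  B5: | IN={a, b, c, d, f} | OUT={a, b, c, d, e, f}
  B6: | IN={a, b, d, e, f} | OUT={a, b, c, d, f}
  B7: | IN={c, f} | OUT={a, f}
  B8: | IN={a, f} | OUT={}

Merge at B2: OUT[B2] = IN[B3] = {a, b, c, d}

Answer: {a, b, c, d}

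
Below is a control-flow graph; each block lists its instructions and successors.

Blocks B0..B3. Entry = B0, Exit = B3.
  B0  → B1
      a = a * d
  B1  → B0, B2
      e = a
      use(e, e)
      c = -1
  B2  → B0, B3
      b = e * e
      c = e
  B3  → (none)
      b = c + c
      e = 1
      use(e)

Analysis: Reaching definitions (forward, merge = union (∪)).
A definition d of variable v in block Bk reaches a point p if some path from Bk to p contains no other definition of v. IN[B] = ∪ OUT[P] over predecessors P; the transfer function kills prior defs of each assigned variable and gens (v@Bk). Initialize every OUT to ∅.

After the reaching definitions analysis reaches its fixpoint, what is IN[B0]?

Answer: {a@B0, b@B2, c@B1, c@B2, e@B1}

Derivation:
Converged values:
  B0:  IN={a@B0, b@B2, c@B1, c@B2, e@B1}  OUT={a@B0, b@B2, c@B1, c@B2, e@B1}
  B1:  IN={a@B0, b@B2, c@B1, c@B2, e@B1}  OUT={a@B0, b@B2, c@B1, e@B1}
  B2:  IN={a@B0, b@B2, c@B1, e@B1}  OUT={a@B0, b@B2, c@B2, e@B1}
  B3:  IN={a@B0, b@B2, c@B2, e@B1}  OUT={a@B0, b@B3, c@B2, e@B3}

Merge at B0 (entry node, so the boundary value {} is joined with the incoming edge(s)): IN[B0] = {} ⊔ OUT[B1] ⊔ OUT[B2] = {a@B0, b@B2, c@B1, c@B2, e@B1}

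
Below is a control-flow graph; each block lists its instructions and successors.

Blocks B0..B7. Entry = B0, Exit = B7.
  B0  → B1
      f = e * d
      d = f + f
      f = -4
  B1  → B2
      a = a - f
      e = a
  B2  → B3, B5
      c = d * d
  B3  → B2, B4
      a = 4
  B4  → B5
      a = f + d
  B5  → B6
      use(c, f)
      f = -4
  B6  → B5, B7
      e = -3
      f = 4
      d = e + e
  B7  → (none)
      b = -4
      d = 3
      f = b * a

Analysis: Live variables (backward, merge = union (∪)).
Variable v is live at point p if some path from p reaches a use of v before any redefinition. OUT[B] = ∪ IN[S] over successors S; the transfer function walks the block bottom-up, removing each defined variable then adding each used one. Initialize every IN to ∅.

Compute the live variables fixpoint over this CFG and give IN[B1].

Answer: {a, d, f}

Trace:
Per-block solution:
  B0:  IN={a, d, e}  OUT={a, d, f}
  B1:  IN={a, d, f}  OUT={a, d, f}
  B2:  IN={a, d, f}  OUT={a, c, d, f}
  B3:  IN={c, d, f}  OUT={a, c, d, f}
  B4:  IN={c, d, f}  OUT={a, c, f}
  B5:  IN={a, c, f}  OUT={a, c}
  B6:  IN={a, c}  OUT={a, c, f}
  B7:  IN={a}  OUT={}

Merge at B1: OUT[B1] = IN[B2] = {a, d, f}
Applying B1's transfer function to that OUT value gives IN[B1] (row B1 above).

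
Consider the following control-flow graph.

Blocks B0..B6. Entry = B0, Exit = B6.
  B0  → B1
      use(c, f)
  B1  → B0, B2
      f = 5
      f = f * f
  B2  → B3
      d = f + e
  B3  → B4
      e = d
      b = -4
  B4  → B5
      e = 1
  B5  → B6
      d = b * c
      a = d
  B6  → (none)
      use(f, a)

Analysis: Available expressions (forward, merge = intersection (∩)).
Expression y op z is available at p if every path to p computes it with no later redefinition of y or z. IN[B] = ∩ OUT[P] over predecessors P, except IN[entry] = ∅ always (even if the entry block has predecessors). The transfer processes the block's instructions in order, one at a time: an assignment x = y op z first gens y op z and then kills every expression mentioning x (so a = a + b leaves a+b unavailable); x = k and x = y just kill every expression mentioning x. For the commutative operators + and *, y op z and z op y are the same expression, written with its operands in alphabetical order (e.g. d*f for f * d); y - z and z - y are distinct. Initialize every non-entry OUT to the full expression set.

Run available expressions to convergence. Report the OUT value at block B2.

Answer: {e+f}

Derivation:
Fixpoint table:
  B0:   IN={}   OUT={}
  B1:   IN={}   OUT={}
  B2:   IN={}   OUT={e+f}
  B3:   IN={e+f}   OUT={}
  B4:   IN={}   OUT={}
  B5:   IN={}   OUT={b*c}
  B6:   IN={b*c}   OUT={b*c}

Merge at B2: IN[B2] = OUT[B1] = {}
Applying B2's transfer function to that IN value gives OUT[B2] (row B2 above).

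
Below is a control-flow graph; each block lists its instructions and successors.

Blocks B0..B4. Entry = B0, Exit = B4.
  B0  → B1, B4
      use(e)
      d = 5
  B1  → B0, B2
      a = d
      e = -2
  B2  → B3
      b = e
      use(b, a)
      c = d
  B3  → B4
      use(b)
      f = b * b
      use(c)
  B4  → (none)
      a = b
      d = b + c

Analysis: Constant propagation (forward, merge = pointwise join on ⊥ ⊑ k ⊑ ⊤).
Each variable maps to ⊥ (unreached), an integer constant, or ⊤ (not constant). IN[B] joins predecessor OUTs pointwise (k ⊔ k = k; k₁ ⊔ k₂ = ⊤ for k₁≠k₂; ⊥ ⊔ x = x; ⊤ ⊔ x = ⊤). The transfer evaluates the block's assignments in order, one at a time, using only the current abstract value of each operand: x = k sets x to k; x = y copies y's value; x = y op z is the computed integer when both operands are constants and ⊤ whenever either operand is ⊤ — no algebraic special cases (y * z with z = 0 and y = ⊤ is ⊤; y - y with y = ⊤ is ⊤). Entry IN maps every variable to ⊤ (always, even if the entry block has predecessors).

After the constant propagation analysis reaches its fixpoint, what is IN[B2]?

Converged values:
  B0:   IN=(all ⊤)   OUT={d:5; rest ⊤}
  B1:   IN={d:5; rest ⊤}   OUT={a:5, d:5, e:-2; rest ⊤}
  B2:   IN={a:5, d:5, e:-2; rest ⊤}   OUT={a:5, b:-2, c:5, d:5, e:-2; rest ⊤}
  B3:   IN={a:5, b:-2, c:5, d:5, e:-2; rest ⊤}   OUT={a:5, b:-2, c:5, d:5, e:-2, f:4; rest ⊤}
  B4:   IN={d:5; rest ⊤}   OUT=(all ⊤)

Merge at B2: IN[B2] = OUT[B1] = {a: 5, b: ⊤, c: ⊤, d: 5, e: -2, f: ⊤}

Answer: {a: 5, b: ⊤, c: ⊤, d: 5, e: -2, f: ⊤}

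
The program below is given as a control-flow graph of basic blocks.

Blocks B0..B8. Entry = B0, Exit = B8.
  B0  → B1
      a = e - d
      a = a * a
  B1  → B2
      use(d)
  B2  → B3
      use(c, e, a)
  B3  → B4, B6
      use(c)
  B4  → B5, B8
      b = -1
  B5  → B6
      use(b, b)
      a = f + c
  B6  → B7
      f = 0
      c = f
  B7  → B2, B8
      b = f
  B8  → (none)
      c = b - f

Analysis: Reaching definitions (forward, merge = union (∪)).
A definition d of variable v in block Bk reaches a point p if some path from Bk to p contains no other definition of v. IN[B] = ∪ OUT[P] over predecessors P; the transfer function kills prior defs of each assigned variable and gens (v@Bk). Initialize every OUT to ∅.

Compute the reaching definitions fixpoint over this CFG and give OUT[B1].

Answer: {a@B0}

Derivation:
Per-block solution:
  B0:   IN={}   OUT={a@B0}
  B1:   IN={a@B0}   OUT={a@B0}
  B2:   IN={a@B0, a@B5, b@B7, c@B6, f@B6}   OUT={a@B0, a@B5, b@B7, c@B6, f@B6}
  B3:   IN={a@B0, a@B5, b@B7, c@B6, f@B6}   OUT={a@B0, a@B5, b@B7, c@B6, f@B6}
  B4:   IN={a@B0, a@B5, b@B7, c@B6, f@B6}   OUT={a@B0, a@B5, b@B4, c@B6, f@B6}
  B5:   IN={a@B0, a@B5, b@B4, c@B6, f@B6}   OUT={a@B5, b@B4, c@B6, f@B6}
  B6:   IN={a@B0, a@B5, b@B4, b@B7, c@B6, f@B6}   OUT={a@B0, a@B5, b@B4, b@B7, c@B6, f@B6}
  B7:   IN={a@B0, a@B5, b@B4, b@B7, c@B6, f@B6}   OUT={a@B0, a@B5, b@B7, c@B6, f@B6}
  B8:   IN={a@B0, a@B5, b@B4, b@B7, c@B6, f@B6}   OUT={a@B0, a@B5, b@B4, b@B7, c@B8, f@B6}

Merge at B1: IN[B1] = OUT[B0] = {a@B0}
Applying B1's transfer function to that IN value gives OUT[B1] (row B1 above).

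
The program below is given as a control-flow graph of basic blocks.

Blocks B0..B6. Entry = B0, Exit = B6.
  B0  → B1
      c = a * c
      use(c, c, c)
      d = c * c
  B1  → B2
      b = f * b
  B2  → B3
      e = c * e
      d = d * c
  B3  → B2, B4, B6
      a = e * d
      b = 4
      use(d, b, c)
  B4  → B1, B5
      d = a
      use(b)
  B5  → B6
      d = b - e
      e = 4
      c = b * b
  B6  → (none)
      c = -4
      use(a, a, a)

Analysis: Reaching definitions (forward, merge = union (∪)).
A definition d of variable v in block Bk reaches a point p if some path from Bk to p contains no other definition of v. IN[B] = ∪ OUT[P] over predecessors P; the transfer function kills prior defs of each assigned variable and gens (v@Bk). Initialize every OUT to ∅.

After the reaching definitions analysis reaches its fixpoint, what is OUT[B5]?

Answer: {a@B3, b@B3, c@B5, d@B5, e@B5}

Trace:
Converged values:
  B0:   IN={}   OUT={c@B0, d@B0}
  B1:   IN={a@B3, b@B3, c@B0, d@B0, d@B4, e@B2}   OUT={a@B3, b@B1, c@B0, d@B0, d@B4, e@B2}
  B2:   IN={a@B3, b@B1, b@B3, c@B0, d@B0, d@B2, d@B4, e@B2}   OUT={a@B3, b@B1, b@B3, c@B0, d@B2, e@B2}
  B3:   IN={a@B3, b@B1, b@B3, c@B0, d@B2, e@B2}   OUT={a@B3, b@B3, c@B0, d@B2, e@B2}
  B4:   IN={a@B3, b@B3, c@B0, d@B2, e@B2}   OUT={a@B3, b@B3, c@B0, d@B4, e@B2}
  B5:   IN={a@B3, b@B3, c@B0, d@B4, e@B2}   OUT={a@B3, b@B3, c@B5, d@B5, e@B5}
  B6:   IN={a@B3, b@B3, c@B0, c@B5, d@B2, d@B5, e@B2, e@B5}   OUT={a@B3, b@B3, c@B6, d@B2, d@B5, e@B2, e@B5}

Merge at B5: IN[B5] = OUT[B4] = {a@B3, b@B3, c@B0, d@B4, e@B2}
Applying B5's transfer function to that IN value gives OUT[B5] (row B5 above).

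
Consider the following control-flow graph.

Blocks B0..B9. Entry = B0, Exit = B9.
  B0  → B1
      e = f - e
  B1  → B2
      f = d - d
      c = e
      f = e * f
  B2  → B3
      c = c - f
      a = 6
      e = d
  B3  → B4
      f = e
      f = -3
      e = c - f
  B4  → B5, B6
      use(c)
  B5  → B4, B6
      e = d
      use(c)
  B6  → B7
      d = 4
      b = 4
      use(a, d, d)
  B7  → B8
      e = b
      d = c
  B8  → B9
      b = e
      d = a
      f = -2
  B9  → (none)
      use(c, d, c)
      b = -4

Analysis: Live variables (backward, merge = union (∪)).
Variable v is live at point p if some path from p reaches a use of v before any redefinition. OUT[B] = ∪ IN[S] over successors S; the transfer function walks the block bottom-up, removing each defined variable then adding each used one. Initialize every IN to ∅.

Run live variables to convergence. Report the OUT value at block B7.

Answer: {a, c, e}

Derivation:
Per-block solution:
  B0:  IN={d, e, f}  OUT={d, e}
  B1:  IN={d, e}  OUT={c, d, f}
  B2:  IN={c, d, f}  OUT={a, c, d, e}
  B3:  IN={a, c, d, e}  OUT={a, c, d}
  B4:  IN={a, c, d}  OUT={a, c, d}
  B5:  IN={a, c, d}  OUT={a, c, d}
  B6:  IN={a, c}  OUT={a, b, c}
  B7:  IN={a, b, c}  OUT={a, c, e}
  B8:  IN={a, c, e}  OUT={c, d}
  B9:  IN={c, d}  OUT={}

Merge at B7: OUT[B7] = IN[B8] = {a, c, e}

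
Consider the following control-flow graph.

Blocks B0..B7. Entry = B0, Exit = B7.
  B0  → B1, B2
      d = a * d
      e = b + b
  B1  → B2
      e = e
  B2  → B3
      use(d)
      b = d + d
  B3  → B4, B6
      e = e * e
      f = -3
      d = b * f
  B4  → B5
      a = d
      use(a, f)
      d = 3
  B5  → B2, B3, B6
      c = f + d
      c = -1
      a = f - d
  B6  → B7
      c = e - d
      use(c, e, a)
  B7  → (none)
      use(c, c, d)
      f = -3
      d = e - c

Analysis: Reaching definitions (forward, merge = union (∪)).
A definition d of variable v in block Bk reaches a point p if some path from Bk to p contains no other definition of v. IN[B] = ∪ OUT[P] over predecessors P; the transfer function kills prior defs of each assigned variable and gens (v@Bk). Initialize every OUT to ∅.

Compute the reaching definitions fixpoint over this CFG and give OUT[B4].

Answer: {a@B4, b@B2, c@B5, d@B4, e@B3, f@B3}

Derivation:
Per-block solution:
  B0:   IN={}   OUT={d@B0, e@B0}
  B1:   IN={d@B0, e@B0}   OUT={d@B0, e@B1}
  B2:   IN={a@B5, b@B2, c@B5, d@B0, d@B4, e@B0, e@B1, e@B3, f@B3}   OUT={a@B5, b@B2, c@B5, d@B0, d@B4, e@B0, e@B1, e@B3, f@B3}
  B3:   IN={a@B5, b@B2, c@B5, d@B0, d@B4, e@B0, e@B1, e@B3, f@B3}   OUT={a@B5, b@B2, c@B5, d@B3, e@B3, f@B3}
  B4:   IN={a@B5, b@B2, c@B5, d@B3, e@B3, f@B3}   OUT={a@B4, b@B2, c@B5, d@B4, e@B3, f@B3}
  B5:   IN={a@B4, b@B2, c@B5, d@B4, e@B3, f@B3}   OUT={a@B5, b@B2, c@B5, d@B4, e@B3, f@B3}
  B6:   IN={a@B5, b@B2, c@B5, d@B3, d@B4, e@B3, f@B3}   OUT={a@B5, b@B2, c@B6, d@B3, d@B4, e@B3, f@B3}
  B7:   IN={a@B5, b@B2, c@B6, d@B3, d@B4, e@B3, f@B3}   OUT={a@B5, b@B2, c@B6, d@B7, e@B3, f@B7}

Merge at B4: IN[B4] = OUT[B3] = {a@B5, b@B2, c@B5, d@B3, e@B3, f@B3}
Applying B4's transfer function to that IN value gives OUT[B4] (row B4 above).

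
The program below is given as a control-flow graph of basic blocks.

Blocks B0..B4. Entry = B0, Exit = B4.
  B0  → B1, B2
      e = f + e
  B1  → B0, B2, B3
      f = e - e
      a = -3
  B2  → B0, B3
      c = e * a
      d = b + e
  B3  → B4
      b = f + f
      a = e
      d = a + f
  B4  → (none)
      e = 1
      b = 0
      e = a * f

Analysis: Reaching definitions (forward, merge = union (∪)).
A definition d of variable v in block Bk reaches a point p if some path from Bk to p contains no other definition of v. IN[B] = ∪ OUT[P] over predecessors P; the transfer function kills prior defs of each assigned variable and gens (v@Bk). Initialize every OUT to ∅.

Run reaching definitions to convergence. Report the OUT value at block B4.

Answer: {a@B3, b@B4, c@B2, d@B3, e@B4, f@B1}

Trace:
Converged values:
  B0:  IN={a@B1, c@B2, d@B2, e@B0, f@B1}  OUT={a@B1, c@B2, d@B2, e@B0, f@B1}
  B1:  IN={a@B1, c@B2, d@B2, e@B0, f@B1}  OUT={a@B1, c@B2, d@B2, e@B0, f@B1}
  B2:  IN={a@B1, c@B2, d@B2, e@B0, f@B1}  OUT={a@B1, c@B2, d@B2, e@B0, f@B1}
  B3:  IN={a@B1, c@B2, d@B2, e@B0, f@B1}  OUT={a@B3, b@B3, c@B2, d@B3, e@B0, f@B1}
  B4:  IN={a@B3, b@B3, c@B2, d@B3, e@B0, f@B1}  OUT={a@B3, b@B4, c@B2, d@B3, e@B4, f@B1}

Merge at B4: IN[B4] = OUT[B3] = {a@B3, b@B3, c@B2, d@B3, e@B0, f@B1}
Applying B4's transfer function to that IN value gives OUT[B4] (row B4 above).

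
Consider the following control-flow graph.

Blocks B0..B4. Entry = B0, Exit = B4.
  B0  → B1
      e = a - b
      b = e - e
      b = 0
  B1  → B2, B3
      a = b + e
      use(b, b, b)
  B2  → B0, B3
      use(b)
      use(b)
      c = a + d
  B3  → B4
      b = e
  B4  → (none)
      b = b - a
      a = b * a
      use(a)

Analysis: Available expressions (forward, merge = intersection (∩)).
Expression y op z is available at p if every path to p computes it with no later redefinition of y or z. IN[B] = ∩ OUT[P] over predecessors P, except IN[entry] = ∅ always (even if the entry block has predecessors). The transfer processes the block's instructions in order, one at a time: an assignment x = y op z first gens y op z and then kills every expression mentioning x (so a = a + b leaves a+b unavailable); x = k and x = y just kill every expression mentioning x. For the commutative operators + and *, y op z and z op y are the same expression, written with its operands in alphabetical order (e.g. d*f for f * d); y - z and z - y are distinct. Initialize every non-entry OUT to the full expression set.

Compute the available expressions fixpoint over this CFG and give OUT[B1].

Answer: {b+e, e-e}

Derivation:
Fixpoint table:
  B0:   IN={}   OUT={e-e}
  B1:   IN={e-e}   OUT={b+e, e-e}
  B2:   IN={b+e, e-e}   OUT={a+d, b+e, e-e}
  B3:   IN={b+e, e-e}   OUT={e-e}
  B4:   IN={e-e}   OUT={e-e}

Merge at B1: IN[B1] = OUT[B0] = {e-e}
Applying B1's transfer function to that IN value gives OUT[B1] (row B1 above).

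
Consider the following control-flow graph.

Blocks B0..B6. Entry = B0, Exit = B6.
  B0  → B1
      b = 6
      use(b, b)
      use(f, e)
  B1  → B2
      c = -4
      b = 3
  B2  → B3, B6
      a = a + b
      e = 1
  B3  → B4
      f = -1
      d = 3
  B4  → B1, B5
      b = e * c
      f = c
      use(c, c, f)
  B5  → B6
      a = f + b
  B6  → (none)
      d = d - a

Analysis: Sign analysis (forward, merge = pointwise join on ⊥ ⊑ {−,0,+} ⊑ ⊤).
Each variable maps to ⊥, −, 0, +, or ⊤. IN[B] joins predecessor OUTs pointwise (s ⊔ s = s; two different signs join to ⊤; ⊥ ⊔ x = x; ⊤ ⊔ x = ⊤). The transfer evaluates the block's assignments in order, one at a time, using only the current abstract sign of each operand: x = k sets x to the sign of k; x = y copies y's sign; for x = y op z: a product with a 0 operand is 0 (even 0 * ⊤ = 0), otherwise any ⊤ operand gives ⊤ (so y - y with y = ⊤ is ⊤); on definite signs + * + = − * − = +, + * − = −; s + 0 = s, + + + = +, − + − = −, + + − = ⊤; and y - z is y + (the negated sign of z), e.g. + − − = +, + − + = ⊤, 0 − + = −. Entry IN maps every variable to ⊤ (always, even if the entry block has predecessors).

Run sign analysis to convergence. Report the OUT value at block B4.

Fixpoint table:
  B0: | IN=(all ⊤) | OUT={b:+; rest ⊤}
  B1: | IN=(all ⊤) | OUT={b:+, c:-; rest ⊤}
  B2: | IN={b:+, c:-; rest ⊤} | OUT={b:+, c:-, e:+; rest ⊤}
  B3: | IN={b:+, c:-, e:+; rest ⊤} | OUT={b:+, c:-, d:+, e:+, f:-; rest ⊤}
  B4: | IN={b:+, c:-, d:+, e:+, f:-; rest ⊤} | OUT={b:-, c:-, d:+, e:+, f:-; rest ⊤}
  B5: | IN={b:-, c:-, d:+, e:+, f:-; rest ⊤} | OUT={a:-, b:-, c:-, d:+, e:+, f:-; rest ⊤}
  B6: | IN={c:-, e:+; rest ⊤} | OUT={c:-, e:+; rest ⊤}

Merge at B4: IN[B4] = OUT[B3] = {a: ⊤, b: +, c: -, d: +, e: +, f: -}
Applying B4's transfer function to that IN value gives OUT[B4] (row B4 above).

Answer: {a: ⊤, b: -, c: -, d: +, e: +, f: -}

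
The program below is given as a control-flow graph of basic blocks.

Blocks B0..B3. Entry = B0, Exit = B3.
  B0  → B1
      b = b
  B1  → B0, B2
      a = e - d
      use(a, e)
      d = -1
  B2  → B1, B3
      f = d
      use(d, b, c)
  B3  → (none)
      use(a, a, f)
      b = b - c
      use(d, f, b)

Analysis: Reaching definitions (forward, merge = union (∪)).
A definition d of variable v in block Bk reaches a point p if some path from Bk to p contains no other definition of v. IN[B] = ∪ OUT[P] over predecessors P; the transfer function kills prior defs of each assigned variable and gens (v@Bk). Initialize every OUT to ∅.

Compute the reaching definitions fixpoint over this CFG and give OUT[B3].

Per-block solution:
  B0: | IN={a@B1, b@B0, d@B1, f@B2} | OUT={a@B1, b@B0, d@B1, f@B2}
  B1: | IN={a@B1, b@B0, d@B1, f@B2} | OUT={a@B1, b@B0, d@B1, f@B2}
  B2: | IN={a@B1, b@B0, d@B1, f@B2} | OUT={a@B1, b@B0, d@B1, f@B2}
  B3: | IN={a@B1, b@B0, d@B1, f@B2} | OUT={a@B1, b@B3, d@B1, f@B2}

Merge at B3: IN[B3] = OUT[B2] = {a@B1, b@B0, d@B1, f@B2}
Applying B3's transfer function to that IN value gives OUT[B3] (row B3 above).

Answer: {a@B1, b@B3, d@B1, f@B2}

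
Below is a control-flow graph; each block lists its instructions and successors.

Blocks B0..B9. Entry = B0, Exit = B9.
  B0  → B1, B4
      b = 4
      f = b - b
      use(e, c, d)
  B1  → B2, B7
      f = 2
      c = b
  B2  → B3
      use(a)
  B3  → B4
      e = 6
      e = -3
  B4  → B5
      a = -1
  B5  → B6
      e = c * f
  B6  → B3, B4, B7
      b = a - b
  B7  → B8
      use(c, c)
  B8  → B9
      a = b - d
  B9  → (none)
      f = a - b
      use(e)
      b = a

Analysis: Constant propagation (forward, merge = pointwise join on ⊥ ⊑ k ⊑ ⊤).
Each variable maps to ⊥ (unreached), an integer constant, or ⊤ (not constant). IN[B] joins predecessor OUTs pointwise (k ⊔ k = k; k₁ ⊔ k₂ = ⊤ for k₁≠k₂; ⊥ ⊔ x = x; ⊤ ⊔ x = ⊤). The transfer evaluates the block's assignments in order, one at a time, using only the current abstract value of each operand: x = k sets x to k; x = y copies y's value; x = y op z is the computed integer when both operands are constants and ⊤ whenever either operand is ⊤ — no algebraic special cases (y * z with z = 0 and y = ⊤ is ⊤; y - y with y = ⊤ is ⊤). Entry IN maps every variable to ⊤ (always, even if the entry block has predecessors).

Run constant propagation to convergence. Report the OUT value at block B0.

Answer: {a: ⊤, b: 4, c: ⊤, d: ⊤, e: ⊤, f: 0}

Trace:
Converged values:
  B0:  IN=(all ⊤)  OUT={b:4, f:0; rest ⊤}
  B1:  IN={b:4, f:0; rest ⊤}  OUT={b:4, c:4, f:2; rest ⊤}
  B2:  IN={b:4, c:4, f:2; rest ⊤}  OUT={b:4, c:4, f:2; rest ⊤}
  B3:  IN=(all ⊤)  OUT={e:-3; rest ⊤}
  B4:  IN=(all ⊤)  OUT={a:-1; rest ⊤}
  B5:  IN={a:-1; rest ⊤}  OUT={a:-1; rest ⊤}
  B6:  IN={a:-1; rest ⊤}  OUT={a:-1; rest ⊤}
  B7:  IN=(all ⊤)  OUT=(all ⊤)
  B8:  IN=(all ⊤)  OUT=(all ⊤)
  B9:  IN=(all ⊤)  OUT=(all ⊤)

B0 is the boundary node: IN[B0] = {a: ⊤, b: ⊤, c: ⊤, d: ⊤, e: ⊤, f: ⊤}
Applying B0's transfer function to that IN value gives OUT[B0] (row B0 above).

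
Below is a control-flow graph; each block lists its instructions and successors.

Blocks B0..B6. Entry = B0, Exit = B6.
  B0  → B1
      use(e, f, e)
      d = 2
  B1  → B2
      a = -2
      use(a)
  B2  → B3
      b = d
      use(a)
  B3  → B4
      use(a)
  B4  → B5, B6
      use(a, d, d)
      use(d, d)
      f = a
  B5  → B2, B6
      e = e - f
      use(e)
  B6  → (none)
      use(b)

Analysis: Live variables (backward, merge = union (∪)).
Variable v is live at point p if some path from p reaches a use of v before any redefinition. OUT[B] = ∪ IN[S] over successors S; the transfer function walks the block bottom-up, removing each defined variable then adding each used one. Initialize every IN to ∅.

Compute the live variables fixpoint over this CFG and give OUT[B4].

Answer: {a, b, d, e, f}

Derivation:
Fixpoint table:
  B0:  IN={e, f}  OUT={d, e}
  B1:  IN={d, e}  OUT={a, d, e}
  B2:  IN={a, d, e}  OUT={a, b, d, e}
  B3:  IN={a, b, d, e}  OUT={a, b, d, e}
  B4:  IN={a, b, d, e}  OUT={a, b, d, e, f}
  B5:  IN={a, b, d, e, f}  OUT={a, b, d, e}
  B6:  IN={b}  OUT={}

Merge at B4: OUT[B4] = IN[B5] ⊔ IN[B6] = {a, b, d, e, f}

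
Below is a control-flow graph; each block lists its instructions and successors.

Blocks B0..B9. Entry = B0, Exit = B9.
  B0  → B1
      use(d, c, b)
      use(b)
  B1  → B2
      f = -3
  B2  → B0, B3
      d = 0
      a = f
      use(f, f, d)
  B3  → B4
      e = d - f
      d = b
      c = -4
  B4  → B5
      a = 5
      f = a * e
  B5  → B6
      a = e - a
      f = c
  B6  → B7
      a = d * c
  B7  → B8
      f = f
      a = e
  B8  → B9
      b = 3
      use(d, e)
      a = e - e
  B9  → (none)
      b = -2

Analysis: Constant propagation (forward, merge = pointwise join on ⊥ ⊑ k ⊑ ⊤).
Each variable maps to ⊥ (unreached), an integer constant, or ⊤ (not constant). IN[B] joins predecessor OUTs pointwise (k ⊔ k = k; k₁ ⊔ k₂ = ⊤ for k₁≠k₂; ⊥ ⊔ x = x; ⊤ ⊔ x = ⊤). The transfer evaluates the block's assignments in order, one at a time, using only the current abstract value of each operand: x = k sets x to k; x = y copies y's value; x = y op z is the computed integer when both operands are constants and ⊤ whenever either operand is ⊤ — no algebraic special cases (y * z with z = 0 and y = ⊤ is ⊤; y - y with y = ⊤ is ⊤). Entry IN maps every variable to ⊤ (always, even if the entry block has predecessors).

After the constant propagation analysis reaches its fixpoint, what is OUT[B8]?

Answer: {a: 0, b: 3, c: -4, d: ⊤, e: 3, f: -4}

Derivation:
Fixpoint table:
  B0:  IN=(all ⊤)  OUT=(all ⊤)
  B1:  IN=(all ⊤)  OUT={f:-3; rest ⊤}
  B2:  IN={f:-3; rest ⊤}  OUT={a:-3, d:0, f:-3; rest ⊤}
  B3:  IN={a:-3, d:0, f:-3; rest ⊤}  OUT={a:-3, c:-4, e:3, f:-3; rest ⊤}
  B4:  IN={a:-3, c:-4, e:3, f:-3; rest ⊤}  OUT={a:5, c:-4, e:3, f:15; rest ⊤}
  B5:  IN={a:5, c:-4, e:3, f:15; rest ⊤}  OUT={a:-2, c:-4, e:3, f:-4; rest ⊤}
  B6:  IN={a:-2, c:-4, e:3, f:-4; rest ⊤}  OUT={c:-4, e:3, f:-4; rest ⊤}
  B7:  IN={c:-4, e:3, f:-4; rest ⊤}  OUT={a:3, c:-4, e:3, f:-4; rest ⊤}
  B8:  IN={a:3, c:-4, e:3, f:-4; rest ⊤}  OUT={a:0, b:3, c:-4, e:3, f:-4; rest ⊤}
  B9:  IN={a:0, b:3, c:-4, e:3, f:-4; rest ⊤}  OUT={a:0, b:-2, c:-4, e:3, f:-4; rest ⊤}

Merge at B8: IN[B8] = OUT[B7] = {a: 3, b: ⊤, c: -4, d: ⊤, e: 3, f: -4}
Applying B8's transfer function to that IN value gives OUT[B8] (row B8 above).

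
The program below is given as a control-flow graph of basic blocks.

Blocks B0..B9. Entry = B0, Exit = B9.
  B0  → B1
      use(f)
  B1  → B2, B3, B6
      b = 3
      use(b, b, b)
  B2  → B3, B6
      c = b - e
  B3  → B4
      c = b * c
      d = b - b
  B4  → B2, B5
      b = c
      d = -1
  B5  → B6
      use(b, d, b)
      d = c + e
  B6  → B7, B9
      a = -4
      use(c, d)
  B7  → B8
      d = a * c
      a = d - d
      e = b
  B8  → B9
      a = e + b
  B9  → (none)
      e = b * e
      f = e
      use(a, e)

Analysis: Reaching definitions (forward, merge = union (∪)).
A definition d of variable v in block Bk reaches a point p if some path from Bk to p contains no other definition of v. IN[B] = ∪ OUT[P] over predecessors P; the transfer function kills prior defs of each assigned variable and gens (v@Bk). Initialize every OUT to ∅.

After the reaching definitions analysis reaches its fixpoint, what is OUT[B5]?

Answer: {b@B4, c@B3, d@B5}

Derivation:
Converged values:
  B0:   IN={}   OUT={}
  B1:   IN={}   OUT={b@B1}
  B2:   IN={b@B1, b@B4, c@B3, d@B4}   OUT={b@B1, b@B4, c@B2, d@B4}
  B3:   IN={b@B1, b@B4, c@B2, d@B4}   OUT={b@B1, b@B4, c@B3, d@B3}
  B4:   IN={b@B1, b@B4, c@B3, d@B3}   OUT={b@B4, c@B3, d@B4}
  B5:   IN={b@B4, c@B3, d@B4}   OUT={b@B4, c@B3, d@B5}
  B6:   IN={b@B1, b@B4, c@B2, c@B3, d@B4, d@B5}   OUT={a@B6, b@B1, b@B4, c@B2, c@B3, d@B4, d@B5}
  B7:   IN={a@B6, b@B1, b@B4, c@B2, c@B3, d@B4, d@B5}   OUT={a@B7, b@B1, b@B4, c@B2, c@B3, d@B7, e@B7}
  B8:   IN={a@B7, b@B1, b@B4, c@B2, c@B3, d@B7, e@B7}   OUT={a@B8, b@B1, b@B4, c@B2, c@B3, d@B7, e@B7}
  B9:   IN={a@B6, a@B8, b@B1, b@B4, c@B2, c@B3, d@B4, d@B5, d@B7, e@B7}   OUT={a@B6, a@B8, b@B1, b@B4, c@B2, c@B3, d@B4, d@B5, d@B7, e@B9, f@B9}

Merge at B5: IN[B5] = OUT[B4] = {b@B4, c@B3, d@B4}
Applying B5's transfer function to that IN value gives OUT[B5] (row B5 above).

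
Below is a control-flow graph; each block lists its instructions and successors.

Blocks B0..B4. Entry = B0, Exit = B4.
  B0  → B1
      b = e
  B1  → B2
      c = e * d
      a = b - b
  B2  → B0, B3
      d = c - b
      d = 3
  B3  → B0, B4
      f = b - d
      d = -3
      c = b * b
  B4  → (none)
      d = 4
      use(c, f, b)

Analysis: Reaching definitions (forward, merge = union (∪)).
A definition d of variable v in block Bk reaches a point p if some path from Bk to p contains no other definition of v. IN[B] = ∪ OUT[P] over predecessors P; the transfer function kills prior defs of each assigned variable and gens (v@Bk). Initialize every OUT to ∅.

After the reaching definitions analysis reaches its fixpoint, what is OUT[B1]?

Answer: {a@B1, b@B0, c@B1, d@B2, d@B3, f@B3}

Derivation:
Per-block solution:
  B0: | IN={a@B1, b@B0, c@B1, c@B3, d@B2, d@B3, f@B3} | OUT={a@B1, b@B0, c@B1, c@B3, d@B2, d@B3, f@B3}
  B1: | IN={a@B1, b@B0, c@B1, c@B3, d@B2, d@B3, f@B3} | OUT={a@B1, b@B0, c@B1, d@B2, d@B3, f@B3}
  B2: | IN={a@B1, b@B0, c@B1, d@B2, d@B3, f@B3} | OUT={a@B1, b@B0, c@B1, d@B2, f@B3}
  B3: | IN={a@B1, b@B0, c@B1, d@B2, f@B3} | OUT={a@B1, b@B0, c@B3, d@B3, f@B3}
  B4: | IN={a@B1, b@B0, c@B3, d@B3, f@B3} | OUT={a@B1, b@B0, c@B3, d@B4, f@B3}

Merge at B1: IN[B1] = OUT[B0] = {a@B1, b@B0, c@B1, c@B3, d@B2, d@B3, f@B3}
Applying B1's transfer function to that IN value gives OUT[B1] (row B1 above).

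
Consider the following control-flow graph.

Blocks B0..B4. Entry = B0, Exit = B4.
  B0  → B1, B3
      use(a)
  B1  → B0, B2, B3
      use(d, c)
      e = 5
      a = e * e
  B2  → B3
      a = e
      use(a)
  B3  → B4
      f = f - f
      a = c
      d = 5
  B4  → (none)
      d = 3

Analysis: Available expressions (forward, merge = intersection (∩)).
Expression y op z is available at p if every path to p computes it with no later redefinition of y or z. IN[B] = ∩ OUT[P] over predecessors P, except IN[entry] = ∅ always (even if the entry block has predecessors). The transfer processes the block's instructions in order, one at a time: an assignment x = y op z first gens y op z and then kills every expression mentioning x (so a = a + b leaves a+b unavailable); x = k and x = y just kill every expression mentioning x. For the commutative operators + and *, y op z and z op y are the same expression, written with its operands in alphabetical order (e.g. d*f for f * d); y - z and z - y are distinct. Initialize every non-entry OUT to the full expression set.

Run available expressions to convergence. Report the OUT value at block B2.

Fixpoint table:
  B0:  IN={}  OUT={}
  B1:  IN={}  OUT={e*e}
  B2:  IN={e*e}  OUT={e*e}
  B3:  IN={}  OUT={}
  B4:  IN={}  OUT={}

Merge at B2: IN[B2] = OUT[B1] = {e*e}
Applying B2's transfer function to that IN value gives OUT[B2] (row B2 above).

Answer: {e*e}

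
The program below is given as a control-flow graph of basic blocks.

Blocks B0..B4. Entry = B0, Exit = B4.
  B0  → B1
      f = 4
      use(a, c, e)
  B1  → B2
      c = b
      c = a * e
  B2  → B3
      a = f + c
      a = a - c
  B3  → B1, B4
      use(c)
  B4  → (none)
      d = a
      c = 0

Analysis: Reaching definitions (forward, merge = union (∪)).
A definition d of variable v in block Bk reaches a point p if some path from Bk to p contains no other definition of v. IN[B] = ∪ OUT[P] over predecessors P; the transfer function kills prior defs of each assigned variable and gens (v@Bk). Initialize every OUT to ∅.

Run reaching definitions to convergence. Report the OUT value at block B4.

Answer: {a@B2, c@B4, d@B4, f@B0}

Derivation:
Per-block solution:
  B0: | IN={} | OUT={f@B0}
  B1: | IN={a@B2, c@B1, f@B0} | OUT={a@B2, c@B1, f@B0}
  B2: | IN={a@B2, c@B1, f@B0} | OUT={a@B2, c@B1, f@B0}
  B3: | IN={a@B2, c@B1, f@B0} | OUT={a@B2, c@B1, f@B0}
  B4: | IN={a@B2, c@B1, f@B0} | OUT={a@B2, c@B4, d@B4, f@B0}

Merge at B4: IN[B4] = OUT[B3] = {a@B2, c@B1, f@B0}
Applying B4's transfer function to that IN value gives OUT[B4] (row B4 above).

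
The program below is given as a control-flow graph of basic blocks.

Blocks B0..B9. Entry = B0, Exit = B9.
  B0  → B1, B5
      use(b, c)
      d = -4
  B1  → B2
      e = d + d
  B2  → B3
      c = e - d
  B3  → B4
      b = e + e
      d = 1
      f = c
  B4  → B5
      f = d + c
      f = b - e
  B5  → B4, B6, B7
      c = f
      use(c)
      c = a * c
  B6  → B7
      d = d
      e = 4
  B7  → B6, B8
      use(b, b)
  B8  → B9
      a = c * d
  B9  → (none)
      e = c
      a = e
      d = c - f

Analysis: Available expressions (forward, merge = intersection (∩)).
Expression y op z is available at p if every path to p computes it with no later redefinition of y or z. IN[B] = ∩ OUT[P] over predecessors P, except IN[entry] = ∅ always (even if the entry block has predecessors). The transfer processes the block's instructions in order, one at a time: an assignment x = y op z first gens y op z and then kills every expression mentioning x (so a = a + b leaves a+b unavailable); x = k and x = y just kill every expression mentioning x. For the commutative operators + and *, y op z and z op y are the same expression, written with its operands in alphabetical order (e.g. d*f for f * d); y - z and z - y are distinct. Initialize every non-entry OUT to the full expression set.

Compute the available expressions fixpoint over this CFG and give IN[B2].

Fixpoint table:
  B0:   IN={}   OUT={}
  B1:   IN={}   OUT={d+d}
  B2:   IN={d+d}   OUT={d+d, e-d}
  B3:   IN={d+d, e-d}   OUT={e+e}
  B4:   IN={}   OUT={b-e, c+d}
  B5:   IN={}   OUT={}
  B6:   IN={}   OUT={}
  B7:   IN={}   OUT={}
  B8:   IN={}   OUT={c*d}
  B9:   IN={c*d}   OUT={c-f}

Merge at B2: IN[B2] = OUT[B1] = {d+d}

Answer: {d+d}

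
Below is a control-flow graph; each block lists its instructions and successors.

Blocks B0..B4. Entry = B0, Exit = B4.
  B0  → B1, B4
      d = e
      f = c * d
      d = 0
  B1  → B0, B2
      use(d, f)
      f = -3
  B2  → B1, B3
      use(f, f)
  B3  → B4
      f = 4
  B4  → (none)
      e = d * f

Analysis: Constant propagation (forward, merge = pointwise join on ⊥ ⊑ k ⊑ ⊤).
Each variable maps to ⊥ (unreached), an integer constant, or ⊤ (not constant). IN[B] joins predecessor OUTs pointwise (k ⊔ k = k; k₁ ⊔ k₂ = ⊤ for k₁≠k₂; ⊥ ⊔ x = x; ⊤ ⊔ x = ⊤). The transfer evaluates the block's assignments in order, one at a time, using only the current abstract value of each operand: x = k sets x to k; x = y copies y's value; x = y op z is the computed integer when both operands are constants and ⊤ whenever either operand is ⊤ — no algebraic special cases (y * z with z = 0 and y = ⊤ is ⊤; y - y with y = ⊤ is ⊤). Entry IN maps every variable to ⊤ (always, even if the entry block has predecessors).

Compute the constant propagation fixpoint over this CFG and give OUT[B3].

Answer: {a: ⊤, b: ⊤, c: ⊤, d: 0, e: ⊤, f: 4}

Trace:
Per-block solution:
  B0:   IN=(all ⊤)   OUT={d:0; rest ⊤}
  B1:   IN={d:0; rest ⊤}   OUT={d:0, f:-3; rest ⊤}
  B2:   IN={d:0, f:-3; rest ⊤}   OUT={d:0, f:-3; rest ⊤}
  B3:   IN={d:0, f:-3; rest ⊤}   OUT={d:0, f:4; rest ⊤}
  B4:   IN={d:0; rest ⊤}   OUT={d:0; rest ⊤}

Merge at B3: IN[B3] = OUT[B2] = {a: ⊤, b: ⊤, c: ⊤, d: 0, e: ⊤, f: -3}
Applying B3's transfer function to that IN value gives OUT[B3] (row B3 above).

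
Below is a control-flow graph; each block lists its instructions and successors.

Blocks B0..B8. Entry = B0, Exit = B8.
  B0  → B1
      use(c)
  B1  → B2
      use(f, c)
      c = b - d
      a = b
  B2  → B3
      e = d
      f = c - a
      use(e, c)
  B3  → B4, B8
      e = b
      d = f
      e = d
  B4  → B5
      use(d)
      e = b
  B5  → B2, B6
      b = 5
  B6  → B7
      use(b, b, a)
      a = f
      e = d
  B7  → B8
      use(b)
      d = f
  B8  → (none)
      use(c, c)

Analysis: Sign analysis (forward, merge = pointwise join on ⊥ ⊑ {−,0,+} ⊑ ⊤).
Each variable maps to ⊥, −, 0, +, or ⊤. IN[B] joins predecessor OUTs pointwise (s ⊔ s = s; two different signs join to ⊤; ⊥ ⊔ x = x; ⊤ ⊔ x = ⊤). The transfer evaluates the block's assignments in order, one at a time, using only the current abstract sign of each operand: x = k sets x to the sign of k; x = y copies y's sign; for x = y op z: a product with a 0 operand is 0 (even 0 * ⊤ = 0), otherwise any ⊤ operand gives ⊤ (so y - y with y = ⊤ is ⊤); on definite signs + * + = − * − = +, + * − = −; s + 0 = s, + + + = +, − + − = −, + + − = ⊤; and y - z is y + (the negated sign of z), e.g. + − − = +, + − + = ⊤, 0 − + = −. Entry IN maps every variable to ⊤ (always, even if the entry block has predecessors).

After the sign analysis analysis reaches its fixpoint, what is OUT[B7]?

Fixpoint table:
  B0: | IN=(all ⊤) | OUT=(all ⊤)
  B1: | IN=(all ⊤) | OUT=(all ⊤)
  B2: | IN=(all ⊤) | OUT=(all ⊤)
  B3: | IN=(all ⊤) | OUT=(all ⊤)
  B4: | IN=(all ⊤) | OUT=(all ⊤)
  B5: | IN=(all ⊤) | OUT={b:+; rest ⊤}
  B6: | IN={b:+; rest ⊤} | OUT={b:+; rest ⊤}
  B7: | IN={b:+; rest ⊤} | OUT={b:+; rest ⊤}
  B8: | IN=(all ⊤) | OUT=(all ⊤)

Merge at B7: IN[B7] = OUT[B6] = {a: ⊤, b: +, c: ⊤, d: ⊤, e: ⊤, f: ⊤}
Applying B7's transfer function to that IN value gives OUT[B7] (row B7 above).

Answer: {a: ⊤, b: +, c: ⊤, d: ⊤, e: ⊤, f: ⊤}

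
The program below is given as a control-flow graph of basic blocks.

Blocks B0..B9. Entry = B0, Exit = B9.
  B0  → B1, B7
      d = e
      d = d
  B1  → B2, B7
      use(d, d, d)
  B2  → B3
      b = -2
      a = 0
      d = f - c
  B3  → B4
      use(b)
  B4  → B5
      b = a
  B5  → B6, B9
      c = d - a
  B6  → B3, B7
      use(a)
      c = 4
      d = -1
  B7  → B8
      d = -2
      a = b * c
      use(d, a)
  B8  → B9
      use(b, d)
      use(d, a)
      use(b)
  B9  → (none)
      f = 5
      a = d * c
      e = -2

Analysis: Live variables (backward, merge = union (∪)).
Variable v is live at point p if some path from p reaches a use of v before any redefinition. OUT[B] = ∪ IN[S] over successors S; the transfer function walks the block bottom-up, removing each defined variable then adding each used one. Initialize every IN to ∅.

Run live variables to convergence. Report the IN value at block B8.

Answer: {a, b, c, d}

Working:
Converged values:
  B0: | IN={b, c, e, f} | OUT={b, c, d, f}
  B1: | IN={b, c, d, f} | OUT={b, c, f}
  B2: | IN={c, f} | OUT={a, b, d}
  B3: | IN={a, b, d} | OUT={a, d}
  B4: | IN={a, d} | OUT={a, b, d}
  B5: | IN={a, b, d} | OUT={a, b, c, d}
  B6: | IN={a, b} | OUT={a, b, c, d}
  B7: | IN={b, c} | OUT={a, b, c, d}
  B8: | IN={a, b, c, d} | OUT={c, d}
  B9: | IN={c, d} | OUT={}

Merge at B8: OUT[B8] = IN[B9] = {c, d}
Applying B8's transfer function to that OUT value gives IN[B8] (row B8 above).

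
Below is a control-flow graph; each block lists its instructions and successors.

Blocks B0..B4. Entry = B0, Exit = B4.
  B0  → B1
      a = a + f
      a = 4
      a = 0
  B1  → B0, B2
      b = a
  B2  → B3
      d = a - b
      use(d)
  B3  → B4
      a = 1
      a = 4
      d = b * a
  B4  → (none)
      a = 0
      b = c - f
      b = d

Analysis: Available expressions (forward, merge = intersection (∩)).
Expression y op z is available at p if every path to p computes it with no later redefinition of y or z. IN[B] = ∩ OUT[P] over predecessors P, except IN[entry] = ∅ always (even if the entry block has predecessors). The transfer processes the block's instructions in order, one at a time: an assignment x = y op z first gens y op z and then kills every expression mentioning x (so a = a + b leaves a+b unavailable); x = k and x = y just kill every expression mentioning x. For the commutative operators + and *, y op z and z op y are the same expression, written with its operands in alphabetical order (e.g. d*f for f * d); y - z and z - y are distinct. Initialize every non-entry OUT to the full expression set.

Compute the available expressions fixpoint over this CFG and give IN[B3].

Fixpoint table:
  B0: | IN={} | OUT={}
  B1: | IN={} | OUT={}
  B2: | IN={} | OUT={a-b}
  B3: | IN={a-b} | OUT={a*b}
  B4: | IN={a*b} | OUT={c-f}

Merge at B3: IN[B3] = OUT[B2] = {a-b}

Answer: {a-b}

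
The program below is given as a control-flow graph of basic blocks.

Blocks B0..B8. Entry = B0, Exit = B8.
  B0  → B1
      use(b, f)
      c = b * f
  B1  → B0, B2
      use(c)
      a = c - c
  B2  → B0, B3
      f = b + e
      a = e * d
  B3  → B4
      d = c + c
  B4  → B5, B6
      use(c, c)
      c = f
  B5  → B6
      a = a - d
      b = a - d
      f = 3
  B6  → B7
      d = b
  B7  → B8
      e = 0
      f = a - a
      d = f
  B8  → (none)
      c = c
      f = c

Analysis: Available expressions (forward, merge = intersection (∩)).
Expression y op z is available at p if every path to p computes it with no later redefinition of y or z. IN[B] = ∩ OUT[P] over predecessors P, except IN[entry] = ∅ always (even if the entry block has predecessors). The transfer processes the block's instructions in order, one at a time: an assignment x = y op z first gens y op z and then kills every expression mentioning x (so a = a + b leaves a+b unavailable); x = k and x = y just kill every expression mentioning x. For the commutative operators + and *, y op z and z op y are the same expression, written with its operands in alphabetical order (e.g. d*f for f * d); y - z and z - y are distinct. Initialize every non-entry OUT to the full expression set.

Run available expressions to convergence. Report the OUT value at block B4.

Answer: {b+e}

Working:
Fixpoint table:
  B0: | IN={} | OUT={b*f}
  B1: | IN={b*f} | OUT={b*f, c-c}
  B2: | IN={b*f, c-c} | OUT={b+e, c-c, d*e}
  B3: | IN={b+e, c-c, d*e} | OUT={b+e, c+c, c-c}
  B4: | IN={b+e, c+c, c-c} | OUT={b+e}
  B5: | IN={b+e} | OUT={a-d}
  B6: | IN={} | OUT={}
  B7: | IN={} | OUT={a-a}
  B8: | IN={a-a} | OUT={a-a}

Merge at B4: IN[B4] = OUT[B3] = {b+e, c+c, c-c}
Applying B4's transfer function to that IN value gives OUT[B4] (row B4 above).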